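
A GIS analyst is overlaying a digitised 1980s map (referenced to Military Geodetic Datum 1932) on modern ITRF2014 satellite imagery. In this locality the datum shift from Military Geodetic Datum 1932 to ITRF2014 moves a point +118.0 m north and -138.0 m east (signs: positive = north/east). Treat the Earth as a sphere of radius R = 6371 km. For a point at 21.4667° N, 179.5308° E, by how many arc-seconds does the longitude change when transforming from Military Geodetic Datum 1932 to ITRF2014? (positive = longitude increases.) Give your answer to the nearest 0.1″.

Δλ = -4.8″

At latitude 21.4667°, cos φ = 0.930630.
One radian of longitude at latitude φ spans R cos φ, so Δλ = ΔE / (R cos φ) = -138.0 / (6371000 × 0.930630) = -2.3275e-05 rad = -4.801″.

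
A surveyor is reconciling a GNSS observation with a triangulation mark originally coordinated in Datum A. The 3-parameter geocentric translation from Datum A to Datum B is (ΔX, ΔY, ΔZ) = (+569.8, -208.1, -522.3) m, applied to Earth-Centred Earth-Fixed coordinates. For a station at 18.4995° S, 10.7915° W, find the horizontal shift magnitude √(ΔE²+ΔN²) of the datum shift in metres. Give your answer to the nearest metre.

At φ = -18.4995°, λ = -10.7915°: sin φ = -0.317296, cos φ = 0.948326, sin λ = -0.187236, cos λ = 0.982315.
ΔE = −sin λ·ΔX + cos λ·ΔY = −(-0.187236)·(569.8) + (0.982315)·(-208.1) = -97.73 m.
ΔN = −sin φ cos λ·ΔX − sin φ sin λ·ΔY + cos φ·ΔZ = −(-0.317296)(0.982315)(569.8) − (-0.317296)(-0.187236)(-208.1) + (0.948326)(-522.3) = -305.35 m.
Horizontal magnitude = √(ΔE² + ΔN²) = √((-97.73)² + (-305.35)²) = 320.61 m.

321 m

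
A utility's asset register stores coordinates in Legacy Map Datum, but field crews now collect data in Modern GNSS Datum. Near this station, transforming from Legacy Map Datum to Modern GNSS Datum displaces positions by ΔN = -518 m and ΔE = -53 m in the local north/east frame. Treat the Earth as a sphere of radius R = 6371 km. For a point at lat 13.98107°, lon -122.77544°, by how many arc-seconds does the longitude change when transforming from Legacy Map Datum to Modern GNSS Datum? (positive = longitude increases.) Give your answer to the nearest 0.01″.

At latitude 13.98107°, cos φ = 0.970376.
One radian of longitude at latitude φ spans R cos φ, so Δλ = ΔE / (R cos φ) = -53.0 / (6371000 × 0.970376) = -8.5729e-06 rad = -1.768″.

Δλ = -1.77″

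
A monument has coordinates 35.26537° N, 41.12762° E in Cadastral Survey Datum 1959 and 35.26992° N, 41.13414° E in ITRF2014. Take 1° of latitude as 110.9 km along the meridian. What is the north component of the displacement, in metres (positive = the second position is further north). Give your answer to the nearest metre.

Δφ = 35.26992° − 35.26537° = +0.00455°; Δλ = 41.13414° − 41.12762° = +0.00652°.
ΔN = Δφ × 110900 = 504.6 m; ΔE = Δλ × 110900 × cos(35.26537°) = +0.00652 × 110900 × 0.816487 = 590.4 m.

ΔN = 505 m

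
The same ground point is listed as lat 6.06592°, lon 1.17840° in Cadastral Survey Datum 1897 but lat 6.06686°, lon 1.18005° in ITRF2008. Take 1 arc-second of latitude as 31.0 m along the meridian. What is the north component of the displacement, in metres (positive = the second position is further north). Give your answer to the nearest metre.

ΔN = 105 m

Δφ = 6.06686° − 6.06592° = +0.00094°; Δλ = 1.18005° − 1.17840° = +0.00165°.
1° of latitude = 3600 × 31.00 = 111600 m.
ΔN = Δφ × 111600 = 104.9 m; ΔE = Δλ × 111600 × cos(6.06592°) = +0.00165 × 111600 × 0.994401 = 183.1 m.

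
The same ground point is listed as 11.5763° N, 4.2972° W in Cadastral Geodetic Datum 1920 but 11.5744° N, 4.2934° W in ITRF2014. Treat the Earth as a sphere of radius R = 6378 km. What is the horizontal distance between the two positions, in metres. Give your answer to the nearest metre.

465 m

Δφ = 11.5744° − 11.5763° = -0.0019°; Δλ = -4.2934° − -4.2972° = +0.0038°.
1° along a meridian = πR/180 = 111317 m.
ΔN = Δφ × 111317 = -211.5 m; ΔE = Δλ × 111317 × cos(11.5763°) = +0.0038 × 111317 × 0.979658 = 414.4 m.
Distance = √(ΔE² + ΔN²) = √(414.4² + (-211.5)²) = 465.3 m.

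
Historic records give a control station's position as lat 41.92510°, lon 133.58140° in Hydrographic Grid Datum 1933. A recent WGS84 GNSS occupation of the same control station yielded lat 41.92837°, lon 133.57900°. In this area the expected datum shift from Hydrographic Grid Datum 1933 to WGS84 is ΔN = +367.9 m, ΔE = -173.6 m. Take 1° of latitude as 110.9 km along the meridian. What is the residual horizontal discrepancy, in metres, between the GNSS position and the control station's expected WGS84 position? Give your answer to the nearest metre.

25 m

Observed coordinate differences: Δφ = +0.00327°, Δλ = -0.00240°.
Converting to metres (1° lat = 110900 m, cos φ = 0.744019): observed ΔN = 362.6 m, observed ΔE = -198.0 m.
Subtracting the expected shift leaves a residual of 362.6 − (367.9) = -5.3 m north and -198.0 − (-173.6) = -24.4 m east.
Residual distance = √((-5.3)² + (-24.4)²) = 25.0 m.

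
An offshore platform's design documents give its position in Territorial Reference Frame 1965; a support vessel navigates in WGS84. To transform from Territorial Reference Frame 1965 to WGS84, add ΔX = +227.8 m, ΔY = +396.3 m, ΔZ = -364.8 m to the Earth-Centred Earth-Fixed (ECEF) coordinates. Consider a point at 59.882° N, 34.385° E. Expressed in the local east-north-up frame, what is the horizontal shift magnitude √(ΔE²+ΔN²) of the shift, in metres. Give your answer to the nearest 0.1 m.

The local east axis at (φ, λ) is (−sin λ, cos λ, 0), so ΔE = −sin(34.385°)·227.8 + cos(34.385°)·396.3 = 198.40 m.
The local north axis is (−sin φ cos λ, −sin φ sin λ, cos φ), giving ΔN = -162.614 − 193.595 − 183.050 = -539.26 m.
Horizontal magnitude = √(ΔE² + ΔN²) = √(198.40² + (-539.26)²) = 574.60 m.

574.6 m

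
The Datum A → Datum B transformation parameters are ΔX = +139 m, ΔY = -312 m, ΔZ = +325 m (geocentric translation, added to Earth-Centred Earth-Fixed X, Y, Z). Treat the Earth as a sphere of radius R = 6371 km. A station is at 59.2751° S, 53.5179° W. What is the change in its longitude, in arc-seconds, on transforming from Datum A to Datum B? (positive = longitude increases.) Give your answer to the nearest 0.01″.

Δλ = -4.67″

sin φ = -0.859630, cos φ = 0.510917, sin λ = -0.804043, cos λ = 0.594572.
East component: ΔE = −sin λ·ΔX + cos λ·ΔY = −(-0.804043)(139) + (0.594572)(-312) = -73.74 m.
1° of latitude spans πR/180 = 111195 m; at latitude φ, 1° of longitude spans that × cos φ = 56811.3 m, so Δλ = -73.74 / 56811.3 × 3600 = -4.673″.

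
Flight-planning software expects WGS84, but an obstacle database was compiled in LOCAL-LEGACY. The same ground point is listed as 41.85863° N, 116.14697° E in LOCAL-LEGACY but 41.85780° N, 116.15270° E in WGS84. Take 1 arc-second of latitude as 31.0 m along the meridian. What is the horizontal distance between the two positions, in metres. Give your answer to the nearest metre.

Δφ = 41.85780° − 41.85863° = -0.00083°; Δλ = 116.15270° − 116.14697° = +0.00573°.
1° of latitude = 3600 × 31.00 = 111600 m.
ΔN = Δφ × 111600 = -92.6 m; ΔE = Δλ × 111600 × cos(41.85863°) = +0.00573 × 111600 × 0.744794 = 476.3 m.
Distance = √(ΔE² + ΔN²) = √(476.3² + (-92.6)²) = 485.2 m.

485 m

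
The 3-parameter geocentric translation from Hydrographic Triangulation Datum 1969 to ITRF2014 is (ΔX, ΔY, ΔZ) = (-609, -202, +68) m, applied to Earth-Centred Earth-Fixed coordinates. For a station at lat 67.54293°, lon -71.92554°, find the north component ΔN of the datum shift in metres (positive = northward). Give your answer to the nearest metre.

ΔN = 23 m

At φ = 67.54293°, λ = -71.92554°: sin φ = 0.924166, cos φ = 0.381991, sin λ = -0.950654, cos λ = 0.310253.
ΔN = −sin φ cos λ·ΔX − sin φ sin λ·ΔY + cos φ·ΔZ = −(0.924166)(0.310253)(-609) − (0.924166)(-0.950654)(-202) + (0.381991)(68) = 23.12 m.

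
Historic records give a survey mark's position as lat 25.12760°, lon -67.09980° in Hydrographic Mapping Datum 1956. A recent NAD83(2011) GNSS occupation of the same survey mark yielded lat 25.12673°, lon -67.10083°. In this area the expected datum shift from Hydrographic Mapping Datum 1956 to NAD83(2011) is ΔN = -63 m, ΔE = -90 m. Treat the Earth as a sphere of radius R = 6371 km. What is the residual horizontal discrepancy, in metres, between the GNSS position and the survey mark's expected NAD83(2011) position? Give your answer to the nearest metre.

36 m

Observed coordinate differences: Δφ = -0.00087°, Δλ = -0.00103°.
Converting to metres (1° lat = 111195 m, cos φ = 0.905364): observed ΔN = -96.7 m, observed ΔE = -103.7 m.
Subtracting the expected shift leaves a residual of -96.7 − (-63) = -33.7 m north and -103.7 − (-90) = -13.7 m east.
Residual distance = √((-33.7)² + (-13.7)²) = 36.4 m.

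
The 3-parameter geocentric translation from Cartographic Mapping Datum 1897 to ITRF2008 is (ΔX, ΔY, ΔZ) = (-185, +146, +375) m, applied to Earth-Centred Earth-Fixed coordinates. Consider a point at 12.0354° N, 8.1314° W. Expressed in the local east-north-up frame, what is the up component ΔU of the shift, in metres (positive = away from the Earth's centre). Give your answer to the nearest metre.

At φ = 12.0354°, λ = -8.1314°: sin φ = 0.208516, cos φ = 0.978019, sin λ = -0.141444, cos λ = 0.989946.
ΔU = cos φ cos λ·ΔX + cos φ sin λ·ΔY + sin φ·ΔZ = (0.978019)(0.989946)(-185) + (0.978019)(-0.141444)(146) + (0.208516)(375) = -121.12 m.

ΔU = -121 m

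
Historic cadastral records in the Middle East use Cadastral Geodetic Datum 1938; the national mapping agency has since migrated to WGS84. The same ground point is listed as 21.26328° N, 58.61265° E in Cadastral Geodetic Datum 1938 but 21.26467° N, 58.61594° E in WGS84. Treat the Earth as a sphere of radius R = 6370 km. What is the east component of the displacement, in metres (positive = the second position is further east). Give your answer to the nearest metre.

Δφ = 21.26467° − 21.26328° = +0.00139°; Δλ = 58.61594° − 58.61265° = +0.00329°.
1° along a meridian = πR/180 = 111177 m.
ΔN = Δφ × 111177 = 154.5 m; ΔE = Δλ × 111177 × cos(21.26328°) = +0.00329 × 111177 × 0.931924 = 340.9 m.

ΔE = 341 m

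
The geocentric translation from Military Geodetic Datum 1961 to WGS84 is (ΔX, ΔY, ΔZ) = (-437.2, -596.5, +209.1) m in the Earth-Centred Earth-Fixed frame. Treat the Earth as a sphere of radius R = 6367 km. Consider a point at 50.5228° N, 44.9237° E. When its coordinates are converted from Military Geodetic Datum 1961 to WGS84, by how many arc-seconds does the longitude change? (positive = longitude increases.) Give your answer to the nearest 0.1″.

Δλ = -5.8″

sin φ = 0.771878, cos φ = 0.635771, sin λ = 0.706165, cos λ = 0.708048.
East component: ΔE = −sin λ·ΔX + cos λ·ΔY = −(0.706165)(-437.2) + (0.708048)(-596.5) = -113.62 m.
1° of latitude spans πR/180 = 111125 m; at latitude φ, 1° of longitude spans that × cos φ = 70650.1 m, so Δλ = -113.62 / 70650.1 × 3600 = -5.789″.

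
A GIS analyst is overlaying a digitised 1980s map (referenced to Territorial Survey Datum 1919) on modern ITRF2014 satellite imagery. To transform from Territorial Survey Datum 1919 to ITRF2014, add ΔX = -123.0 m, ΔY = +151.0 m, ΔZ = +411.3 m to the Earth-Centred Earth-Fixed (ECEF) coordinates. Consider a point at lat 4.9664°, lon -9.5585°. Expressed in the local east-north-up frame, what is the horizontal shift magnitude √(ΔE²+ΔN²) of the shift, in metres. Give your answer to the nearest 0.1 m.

At φ = 4.9664°, λ = -9.5585°: sin φ = 0.086572, cos φ = 0.996246, sin λ = -0.166055, cos λ = 0.986117.
ΔE = −sin λ·ΔX + cos λ·ΔY = −(-0.166055)·(-123.0) + (0.986117)·(151.0) = 128.48 m.
ΔN = −sin φ cos λ·ΔX − sin φ sin λ·ΔY + cos φ·ΔZ = −(0.086572)(0.986117)(-123.0) − (0.086572)(-0.166055)(151.0) + (0.996246)(411.3) = 422.43 m.
Horizontal magnitude = √(ΔE² + ΔN²) = √(128.48² + 422.43²) = 441.53 m.

441.5 m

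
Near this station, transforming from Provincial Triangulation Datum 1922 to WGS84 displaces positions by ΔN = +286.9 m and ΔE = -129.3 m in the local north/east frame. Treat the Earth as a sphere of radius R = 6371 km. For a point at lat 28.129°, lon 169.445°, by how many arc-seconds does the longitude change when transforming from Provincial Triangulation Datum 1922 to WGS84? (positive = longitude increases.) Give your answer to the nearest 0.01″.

At latitude 28.129°, cos φ = 0.881888.
One radian of longitude at latitude φ spans R cos φ, so Δλ = ΔE / (R cos φ) = -129.3 / (6371000 × 0.881888) = -2.3013e-05 rad = -4.747″.

Δλ = -4.75″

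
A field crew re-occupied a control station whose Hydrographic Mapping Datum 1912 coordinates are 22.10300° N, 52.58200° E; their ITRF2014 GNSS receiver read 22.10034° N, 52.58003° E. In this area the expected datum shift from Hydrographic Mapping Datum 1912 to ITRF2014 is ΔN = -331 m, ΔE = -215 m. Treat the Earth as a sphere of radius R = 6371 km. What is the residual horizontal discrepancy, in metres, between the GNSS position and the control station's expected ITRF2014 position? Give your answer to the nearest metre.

37 m

Observed coordinate differences: Δφ = -0.00266°, Δλ = -0.00197°.
Converting to metres (1° lat = 111195 m, cos φ = 0.926509): observed ΔN = -295.8 m, observed ΔE = -203.0 m.
Subtracting the expected shift leaves a residual of -295.8 − (-331) = 35.2 m north and -203.0 − (-215) = 12.0 m east.
Residual distance = √(35.2² + 12.0²) = 37.2 m.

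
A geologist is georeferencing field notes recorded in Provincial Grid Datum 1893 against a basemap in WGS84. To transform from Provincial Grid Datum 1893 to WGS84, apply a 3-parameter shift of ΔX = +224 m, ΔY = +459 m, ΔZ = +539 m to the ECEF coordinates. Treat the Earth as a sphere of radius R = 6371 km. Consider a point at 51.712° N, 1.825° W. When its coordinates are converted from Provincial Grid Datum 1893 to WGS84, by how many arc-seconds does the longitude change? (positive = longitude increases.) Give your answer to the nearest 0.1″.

Δλ = 24.3″

sin φ = 0.784906, cos φ = 0.619615, sin λ = -0.031847, cos λ = 0.999493.
East component: ΔE = −sin λ·ΔX + cos λ·ΔY = −(-0.031847)(224) + (0.999493)(459) = 465.90 m.
1° of latitude spans πR/180 = 111195 m; at latitude φ, 1° of longitude spans that × cos φ = 68898.0 m, so Δλ = 465.90 / 68898.0 × 3600 = 24.344″.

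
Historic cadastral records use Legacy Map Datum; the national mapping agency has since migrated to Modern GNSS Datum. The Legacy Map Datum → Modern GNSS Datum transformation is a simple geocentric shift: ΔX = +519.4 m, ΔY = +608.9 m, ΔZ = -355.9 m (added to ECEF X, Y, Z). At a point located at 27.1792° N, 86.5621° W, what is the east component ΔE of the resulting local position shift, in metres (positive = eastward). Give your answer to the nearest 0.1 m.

ΔE = 555.0 m

At φ = 27.1792°, λ = -86.5621°: sin φ = 0.456775, cos φ = 0.889582, sin λ = -0.998200, cos λ = 0.059967.
ΔE = −sin λ·ΔX + cos λ·ΔY = −(-0.998200)·(519.4) + (0.059967)·(608.9) = 554.98 m.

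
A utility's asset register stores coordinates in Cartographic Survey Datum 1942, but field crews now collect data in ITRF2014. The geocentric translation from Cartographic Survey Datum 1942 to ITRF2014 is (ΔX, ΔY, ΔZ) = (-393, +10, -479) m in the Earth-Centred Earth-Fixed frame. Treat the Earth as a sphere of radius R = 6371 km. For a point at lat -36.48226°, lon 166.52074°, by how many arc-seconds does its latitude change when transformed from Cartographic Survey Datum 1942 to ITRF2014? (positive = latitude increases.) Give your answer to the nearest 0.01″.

Δφ = -5.07″

sin φ = -0.594574, cos φ = 0.804041, sin λ = 0.233093, cos λ = -0.972454.
North component: ΔN = −sin φ cos λ·ΔX − sin φ sin λ·ΔY + cos φ·ΔZ = −(-0.594574)(-0.972454)(-393) − (-0.594574)(0.233093)(10) + (0.804041)(-479) = -156.52 m.
1° of latitude spans πR/180 = 111195 m, so Δφ = -156.52 / 111195 × 3600 = -5.067″.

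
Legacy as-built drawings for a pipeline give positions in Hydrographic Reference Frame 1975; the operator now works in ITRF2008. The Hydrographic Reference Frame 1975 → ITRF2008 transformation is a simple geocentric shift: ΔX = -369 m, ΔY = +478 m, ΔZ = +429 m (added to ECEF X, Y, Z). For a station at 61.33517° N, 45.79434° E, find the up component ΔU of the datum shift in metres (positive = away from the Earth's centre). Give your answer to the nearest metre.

ΔU = 417 m

At φ = 61.33517°, λ = 45.79434°: sin φ = 0.877441, cos φ = 0.479685, sin λ = 0.716842, cos λ = 0.697236.
ΔU = cos φ cos λ·ΔX + cos φ sin λ·ΔY + sin φ·ΔZ = (0.479685)(0.697236)(-369) + (0.479685)(0.716842)(478) + (0.877441)(429) = 417.37 m.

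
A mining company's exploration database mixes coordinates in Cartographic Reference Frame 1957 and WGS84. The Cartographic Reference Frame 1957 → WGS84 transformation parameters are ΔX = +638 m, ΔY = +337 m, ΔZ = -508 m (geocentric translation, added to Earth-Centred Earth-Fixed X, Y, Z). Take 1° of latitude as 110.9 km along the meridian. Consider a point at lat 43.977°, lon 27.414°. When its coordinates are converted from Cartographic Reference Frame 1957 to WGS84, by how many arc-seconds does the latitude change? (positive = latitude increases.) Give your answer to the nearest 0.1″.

sin φ = 0.694370, cos φ = 0.719619, sin λ = 0.460417, cos λ = 0.887703.
North component: ΔN = −sin φ cos λ·ΔX − sin φ sin λ·ΔY + cos φ·ΔZ = −(0.694370)(0.887703)(638) − (0.694370)(0.460417)(337) + (0.719619)(-508) = -866.56 m.
1° of latitude spans 110900 m, so Δφ = -866.56 / 110900 × 3600 = -28.130″.

Δφ = -28.1″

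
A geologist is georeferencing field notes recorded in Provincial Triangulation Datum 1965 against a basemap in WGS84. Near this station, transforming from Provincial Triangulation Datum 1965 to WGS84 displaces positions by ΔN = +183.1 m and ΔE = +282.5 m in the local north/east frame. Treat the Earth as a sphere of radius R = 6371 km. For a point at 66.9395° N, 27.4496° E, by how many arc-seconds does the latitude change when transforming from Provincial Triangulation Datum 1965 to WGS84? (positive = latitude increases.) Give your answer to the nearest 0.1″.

On a sphere of radius R, 1 rad of latitude = R, so Δφ = ΔN / R = 183.1 / 6371000 = 2.8740e-05 rad = 5.928″.

Δφ = 5.9″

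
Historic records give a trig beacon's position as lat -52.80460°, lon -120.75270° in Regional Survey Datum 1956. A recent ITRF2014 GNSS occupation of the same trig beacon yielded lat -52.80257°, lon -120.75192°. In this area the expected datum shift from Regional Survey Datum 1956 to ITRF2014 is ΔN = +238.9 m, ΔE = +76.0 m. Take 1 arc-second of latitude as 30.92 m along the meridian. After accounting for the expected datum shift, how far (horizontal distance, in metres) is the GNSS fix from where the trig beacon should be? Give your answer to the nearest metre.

Observed coordinate differences: Δφ = +0.00203°, Δλ = +0.00078°.
Converting to metres (1° lat = 111312 m, cos φ = 0.604535): observed ΔN = 226.0 m, observed ΔE = 52.5 m.
Subtracting the expected shift leaves a residual of 226.0 − (238.9) = -12.9 m north and 52.5 − (76.0) = -23.5 m east.
Residual distance = √((-12.9)² + (-23.5)²) = 26.8 m.

27 m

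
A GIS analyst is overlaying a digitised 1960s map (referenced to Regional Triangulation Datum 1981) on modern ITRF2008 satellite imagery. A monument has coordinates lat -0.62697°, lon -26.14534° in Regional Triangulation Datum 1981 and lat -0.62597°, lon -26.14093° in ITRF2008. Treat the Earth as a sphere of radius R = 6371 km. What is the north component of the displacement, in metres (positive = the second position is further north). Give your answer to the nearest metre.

ΔN = 111 m

Δφ = -0.62597° − -0.62697° = +0.00100°; Δλ = -26.14093° − -26.14534° = +0.00441°.
1° along a meridian = πR/180 = 111195 m.
ΔN = Δφ × 111195 = 111.2 m; ΔE = Δλ × 111195 × cos(-0.62697°) = +0.00441 × 111195 × 0.999940 = 490.3 m.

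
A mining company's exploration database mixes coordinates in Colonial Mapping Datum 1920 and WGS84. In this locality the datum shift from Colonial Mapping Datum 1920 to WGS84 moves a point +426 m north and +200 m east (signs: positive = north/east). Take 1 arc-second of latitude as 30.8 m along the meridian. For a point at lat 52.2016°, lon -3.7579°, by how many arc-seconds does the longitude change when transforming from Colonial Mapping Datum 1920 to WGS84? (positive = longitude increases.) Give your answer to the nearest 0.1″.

At latitude 52.2016°, cos φ = 0.612885.
1″ of longitude at this latitude = 30.80 × cos φ = 18.8769 m, so Δλ = 200.0 / 18.8769 = 10.595″.

Δλ = 10.6″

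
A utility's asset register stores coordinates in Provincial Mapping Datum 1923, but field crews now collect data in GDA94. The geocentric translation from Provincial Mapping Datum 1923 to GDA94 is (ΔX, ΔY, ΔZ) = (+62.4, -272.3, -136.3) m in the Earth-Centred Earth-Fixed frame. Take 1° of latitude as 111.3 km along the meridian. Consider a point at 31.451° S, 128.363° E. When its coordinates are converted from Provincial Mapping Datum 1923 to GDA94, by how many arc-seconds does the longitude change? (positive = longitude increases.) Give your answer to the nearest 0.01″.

sin φ = -0.521769, cos φ = 0.853087, sin λ = 0.784094, cos λ = -0.620642.
East component: ΔE = −sin λ·ΔX + cos λ·ΔY = −(0.784094)(62.4) + (-0.620642)(-272.3) = 120.07 m.
1° of latitude spans 111300 m; at latitude φ, 1° of longitude spans that × cos φ = 94948.5 m, so Δλ = 120.07 / 94948.5 × 3600 = 4.553″.

Δλ = 4.55″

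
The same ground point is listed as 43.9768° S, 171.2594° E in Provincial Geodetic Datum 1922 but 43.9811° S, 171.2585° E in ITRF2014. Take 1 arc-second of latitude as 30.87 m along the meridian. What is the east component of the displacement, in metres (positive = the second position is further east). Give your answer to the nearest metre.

ΔE = -72 m

Δφ = -43.9811° − -43.9768° = -0.0043°; Δλ = 171.2585° − 171.2594° = -0.0009°.
1° of latitude = 3600 × 30.87 = 111132 m.
ΔN = Δφ × 111132 = -477.9 m; ΔE = Δλ × 111132 × cos(-43.9768°) = -0.0009 × 111132 × 0.719621 = -72.0 m.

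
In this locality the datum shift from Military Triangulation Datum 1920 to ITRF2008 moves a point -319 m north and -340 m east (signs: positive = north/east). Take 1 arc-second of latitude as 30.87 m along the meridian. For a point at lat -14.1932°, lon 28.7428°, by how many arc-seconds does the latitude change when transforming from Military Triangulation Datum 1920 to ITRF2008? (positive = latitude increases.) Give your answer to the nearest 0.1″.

Δφ = -10.3″

1″ of latitude = 30.87 m, so Δφ = -319.0 / 30.87 = -10.334″.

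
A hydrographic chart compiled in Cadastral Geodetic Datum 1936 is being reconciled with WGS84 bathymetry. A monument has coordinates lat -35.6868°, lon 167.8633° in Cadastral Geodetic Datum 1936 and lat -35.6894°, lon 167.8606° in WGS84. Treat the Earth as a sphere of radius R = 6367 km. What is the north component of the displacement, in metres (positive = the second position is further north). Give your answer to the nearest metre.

ΔN = -289 m

Δφ = -35.6894° − -35.6868° = -0.0026°; Δλ = 167.8606° − 167.8633° = -0.0027°.
1° along a meridian = πR/180 = 111125 m.
ΔN = Δφ × 111125 = -288.9 m; ΔE = Δλ × 111125 × cos(-35.6868°) = -0.0027 × 111125 × 0.812218 = -243.7 m.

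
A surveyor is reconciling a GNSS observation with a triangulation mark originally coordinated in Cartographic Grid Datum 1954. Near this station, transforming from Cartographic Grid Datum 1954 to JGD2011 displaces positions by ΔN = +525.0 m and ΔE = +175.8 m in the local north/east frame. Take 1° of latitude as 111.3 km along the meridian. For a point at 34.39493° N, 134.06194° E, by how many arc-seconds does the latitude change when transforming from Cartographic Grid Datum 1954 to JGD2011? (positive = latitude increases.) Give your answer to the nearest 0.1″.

1° of latitude = 111.3 km, so Δφ = 525.0 / 111300 = 0.0047170° = 16.981″.

Δφ = 17.0″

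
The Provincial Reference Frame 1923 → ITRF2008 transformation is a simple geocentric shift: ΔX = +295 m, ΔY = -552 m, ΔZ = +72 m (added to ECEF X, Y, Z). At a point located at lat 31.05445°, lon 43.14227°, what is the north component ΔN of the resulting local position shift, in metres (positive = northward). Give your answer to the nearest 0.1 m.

At φ = 31.05445°, λ = 43.14227°: sin φ = 0.515852, cos φ = 0.856677, sin λ = 0.683812, cos λ = 0.729658.
ΔN = −sin φ cos λ·ΔX − sin φ sin λ·ΔY + cos φ·ΔZ = −(0.515852)(0.729658)(295) − (0.515852)(0.683812)(-552) + (0.856677)(72) = 145.36 m.

ΔN = 145.4 m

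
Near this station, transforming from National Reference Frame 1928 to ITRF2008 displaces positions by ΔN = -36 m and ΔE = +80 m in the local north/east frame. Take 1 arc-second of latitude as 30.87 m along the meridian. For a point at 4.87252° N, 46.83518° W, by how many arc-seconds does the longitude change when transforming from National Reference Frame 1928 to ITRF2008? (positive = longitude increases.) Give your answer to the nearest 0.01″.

Δλ = 2.60″

At latitude 4.87252°, cos φ = 0.996386.
1″ of longitude at this latitude = 30.87 × cos φ = 30.7584 m, so Δλ = 80.0 / 30.7584 = 2.601″.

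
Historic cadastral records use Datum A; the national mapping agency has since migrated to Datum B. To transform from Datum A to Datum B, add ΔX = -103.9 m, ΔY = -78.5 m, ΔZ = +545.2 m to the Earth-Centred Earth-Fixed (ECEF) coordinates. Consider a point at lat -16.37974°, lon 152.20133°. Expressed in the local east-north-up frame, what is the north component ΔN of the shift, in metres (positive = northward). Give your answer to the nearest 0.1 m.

The local north axis is (−sin φ cos λ, −sin φ sin λ, cos φ), giving ΔN = 25.919 − 10.324 + 523.072 = 538.67 m.

ΔN = 538.7 m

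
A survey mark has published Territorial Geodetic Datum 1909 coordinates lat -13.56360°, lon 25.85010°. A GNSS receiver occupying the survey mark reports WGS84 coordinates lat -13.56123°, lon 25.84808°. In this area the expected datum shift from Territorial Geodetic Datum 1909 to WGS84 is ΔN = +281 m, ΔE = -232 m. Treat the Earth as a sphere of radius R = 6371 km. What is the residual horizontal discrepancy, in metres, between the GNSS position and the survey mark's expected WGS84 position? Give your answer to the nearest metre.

Observed coordinate differences: Δφ = +0.00237°, Δλ = -0.00202°.
Converting to metres (1° lat = 111195 m, cos φ = 0.972110): observed ΔN = 263.5 m, observed ΔE = -218.3 m.
Subtracting the expected shift leaves a residual of 263.5 − (281) = -17.5 m north and -218.3 − (-232) = 13.7 m east.
Residual distance = √((-17.5)² + 13.7²) = 22.2 m.

22 m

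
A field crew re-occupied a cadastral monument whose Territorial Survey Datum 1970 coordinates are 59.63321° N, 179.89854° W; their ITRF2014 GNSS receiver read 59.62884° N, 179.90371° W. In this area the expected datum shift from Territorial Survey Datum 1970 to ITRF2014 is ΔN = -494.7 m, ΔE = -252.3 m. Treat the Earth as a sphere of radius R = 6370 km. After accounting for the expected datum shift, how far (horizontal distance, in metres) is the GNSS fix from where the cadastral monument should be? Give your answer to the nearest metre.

39 m

Observed coordinate differences: Δφ = -0.00437°, Δλ = -0.00517°.
Converting to metres (1° lat = 111177 m, cos φ = 0.505534): observed ΔN = -485.8 m, observed ΔE = -290.6 m.
Subtracting the expected shift leaves a residual of -485.8 − (-494.7) = 8.9 m north and -290.6 − (-252.3) = -38.3 m east.
Residual distance = √(8.9² + (-38.3)²) = 39.3 m.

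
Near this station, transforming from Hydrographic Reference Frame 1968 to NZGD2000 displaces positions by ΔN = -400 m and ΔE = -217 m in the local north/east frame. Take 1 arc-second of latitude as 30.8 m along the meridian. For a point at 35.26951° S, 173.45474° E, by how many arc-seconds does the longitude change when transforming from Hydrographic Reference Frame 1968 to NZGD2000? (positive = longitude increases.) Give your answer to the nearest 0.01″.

Δλ = -8.63″

At latitude -35.26951°, cos φ = 0.816445.
1″ of longitude at this latitude = 30.80 × cos φ = 25.1465 m, so Δλ = -217.0 / 25.1465 = -8.629″.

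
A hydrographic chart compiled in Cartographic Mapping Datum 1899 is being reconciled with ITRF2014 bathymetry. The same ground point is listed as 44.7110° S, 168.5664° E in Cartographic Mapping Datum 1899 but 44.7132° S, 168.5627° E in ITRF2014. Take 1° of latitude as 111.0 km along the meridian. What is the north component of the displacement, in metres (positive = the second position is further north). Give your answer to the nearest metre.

Δφ = -44.7132° − -44.7110° = -0.0022°; Δλ = 168.5627° − 168.5664° = -0.0037°.
ΔN = Δφ × 111000 = -244.2 m; ΔE = Δλ × 111000 × cos(-44.7110°) = -0.0037 × 111000 × 0.710664 = -291.9 m.

ΔN = -244 m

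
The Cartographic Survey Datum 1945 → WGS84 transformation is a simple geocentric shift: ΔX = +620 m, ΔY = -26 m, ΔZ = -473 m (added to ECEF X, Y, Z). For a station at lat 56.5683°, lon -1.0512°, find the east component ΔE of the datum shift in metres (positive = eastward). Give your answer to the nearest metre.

The local east axis at (φ, λ) is (−sin λ, cos λ, 0), so ΔE = −sin(-1.0512°)·620 + cos(-1.0512°)·(-26) = -14.62 m.

ΔE = -15 m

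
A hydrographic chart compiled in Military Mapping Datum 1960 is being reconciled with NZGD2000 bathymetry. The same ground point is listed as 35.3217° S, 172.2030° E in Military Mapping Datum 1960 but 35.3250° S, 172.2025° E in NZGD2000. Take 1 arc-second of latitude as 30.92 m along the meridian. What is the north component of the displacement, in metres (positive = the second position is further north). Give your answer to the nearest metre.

Δφ = -35.3250° − -35.3217° = -0.0033°; Δλ = 172.2025° − 172.2030° = -0.0005°.
1° of latitude = 3600 × 30.92 = 111312 m.
ΔN = Δφ × 111312 = -367.3 m; ΔE = Δλ × 111312 × cos(-35.3217°) = -0.0005 × 111312 × 0.815919 = -45.4 m.

ΔN = -367 m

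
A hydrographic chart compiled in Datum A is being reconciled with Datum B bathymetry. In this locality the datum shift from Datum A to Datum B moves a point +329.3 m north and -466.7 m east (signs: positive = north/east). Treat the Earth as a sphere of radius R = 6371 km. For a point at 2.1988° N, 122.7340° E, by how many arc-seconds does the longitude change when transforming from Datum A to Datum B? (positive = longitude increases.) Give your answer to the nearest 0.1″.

Δλ = -15.1″

At latitude 2.1988°, cos φ = 0.999264.
One radian of longitude at latitude φ spans R cos φ, so Δλ = ΔE / (R cos φ) = -466.7 / (6371000 × 0.999264) = -7.3308e-05 rad = -15.121″.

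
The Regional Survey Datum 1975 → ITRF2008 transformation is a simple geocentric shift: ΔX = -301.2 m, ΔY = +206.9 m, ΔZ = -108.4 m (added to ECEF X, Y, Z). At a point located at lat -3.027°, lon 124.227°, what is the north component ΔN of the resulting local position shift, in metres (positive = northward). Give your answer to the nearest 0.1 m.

ΔN = -90.3 m

At φ = -3.027°, λ = 124.227°: sin φ = -0.052807, cos φ = 0.998605, sin λ = 0.826816, cos λ = -0.562473.
ΔN = −sin φ cos λ·ΔX − sin φ sin λ·ΔY + cos φ·ΔZ = −(-0.052807)(-0.562473)(-301.2) − (-0.052807)(0.826816)(206.9) + (0.998605)(-108.4) = -90.27 m.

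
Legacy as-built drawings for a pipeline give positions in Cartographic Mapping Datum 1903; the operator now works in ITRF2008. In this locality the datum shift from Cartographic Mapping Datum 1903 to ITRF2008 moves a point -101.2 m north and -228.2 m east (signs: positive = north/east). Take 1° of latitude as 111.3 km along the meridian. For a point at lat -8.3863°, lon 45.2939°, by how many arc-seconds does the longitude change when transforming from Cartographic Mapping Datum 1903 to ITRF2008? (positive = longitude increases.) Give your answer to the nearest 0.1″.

At latitude -8.3863°, cos φ = 0.989307.
1° of longitude at this latitude = 111.3 × cos φ = 110.11 km, so Δλ = -228.2 / 110109.9 = -0.0020725° = -7.461″.

Δλ = -7.5″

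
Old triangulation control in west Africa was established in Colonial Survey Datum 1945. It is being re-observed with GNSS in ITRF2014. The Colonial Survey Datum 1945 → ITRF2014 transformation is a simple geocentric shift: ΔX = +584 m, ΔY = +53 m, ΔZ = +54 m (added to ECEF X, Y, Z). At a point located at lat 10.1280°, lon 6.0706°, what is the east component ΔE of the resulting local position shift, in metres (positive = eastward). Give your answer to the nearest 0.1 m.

ΔE = -9.1 m

At φ = 10.1280°, λ = 6.0706°: sin φ = 0.175848, cos φ = 0.984417, sin λ = 0.105754, cos λ = 0.994392.
ΔE = −sin λ·ΔX + cos λ·ΔY = −(0.105754)·(584) + (0.994392)·(53) = -9.06 m.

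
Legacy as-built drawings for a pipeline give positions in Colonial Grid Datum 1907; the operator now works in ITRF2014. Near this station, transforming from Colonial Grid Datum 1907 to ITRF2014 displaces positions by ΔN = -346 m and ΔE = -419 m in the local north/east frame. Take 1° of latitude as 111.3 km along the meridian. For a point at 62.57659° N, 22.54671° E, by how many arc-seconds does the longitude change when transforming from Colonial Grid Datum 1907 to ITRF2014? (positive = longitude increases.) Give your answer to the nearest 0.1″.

Δλ = -29.4″

At latitude 62.57659°, cos φ = 0.460562.
1° of longitude at this latitude = 111.3 × cos φ = 51.26 km, so Δλ = -419.0 / 51260.6 = -0.0081739° = -29.426″.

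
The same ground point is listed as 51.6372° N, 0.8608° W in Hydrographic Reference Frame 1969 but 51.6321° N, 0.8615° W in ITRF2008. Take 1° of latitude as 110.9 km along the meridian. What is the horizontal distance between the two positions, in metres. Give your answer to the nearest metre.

568 m

Δφ = 51.6321° − 51.6372° = -0.0051°; Δλ = -0.8615° − -0.8608° = -0.0007°.
ΔN = Δφ × 110900 = -565.6 m; ΔE = Δλ × 110900 × cos(51.6372°) = -0.0007 × 110900 × 0.620639 = -48.2 m.
Distance = √(ΔE² + ΔN²) = √((-48.2)² + (-565.6)²) = 567.6 m.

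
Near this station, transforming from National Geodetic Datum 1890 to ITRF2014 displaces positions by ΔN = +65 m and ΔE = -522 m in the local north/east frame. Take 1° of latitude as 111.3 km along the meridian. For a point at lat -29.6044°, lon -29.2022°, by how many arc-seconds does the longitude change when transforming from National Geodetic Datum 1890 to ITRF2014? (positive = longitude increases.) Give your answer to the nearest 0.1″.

Δλ = -19.4″

At latitude -29.6044°, cos φ = 0.869457.
1° of longitude at this latitude = 111.3 × cos φ = 96.77 km, so Δλ = -522.0 / 96770.6 = -0.0053942° = -19.419″.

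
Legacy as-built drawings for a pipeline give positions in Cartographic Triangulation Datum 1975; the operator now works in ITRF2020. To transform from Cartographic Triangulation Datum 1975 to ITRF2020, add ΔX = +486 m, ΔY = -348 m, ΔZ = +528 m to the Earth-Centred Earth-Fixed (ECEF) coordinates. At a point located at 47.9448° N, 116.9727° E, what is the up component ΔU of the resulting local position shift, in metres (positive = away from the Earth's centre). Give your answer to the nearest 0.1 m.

ΔU = 36.6 m

The local up (radial) axis is (cos φ cos λ, cos φ sin λ, sin φ), giving ΔU = -147.656 − 207.750 + 392.040 = 36.63 m.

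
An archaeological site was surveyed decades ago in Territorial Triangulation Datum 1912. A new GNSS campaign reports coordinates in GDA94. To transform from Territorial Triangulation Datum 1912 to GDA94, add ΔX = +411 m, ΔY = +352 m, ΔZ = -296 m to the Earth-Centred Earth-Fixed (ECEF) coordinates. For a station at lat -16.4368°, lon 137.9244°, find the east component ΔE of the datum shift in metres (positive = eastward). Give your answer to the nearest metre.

ΔE = -537 m

The local east axis at (φ, λ) is (−sin λ, cos λ, 0), so ΔE = −sin(137.9244°)·411 + cos(137.9244°)·352 = -536.69 m.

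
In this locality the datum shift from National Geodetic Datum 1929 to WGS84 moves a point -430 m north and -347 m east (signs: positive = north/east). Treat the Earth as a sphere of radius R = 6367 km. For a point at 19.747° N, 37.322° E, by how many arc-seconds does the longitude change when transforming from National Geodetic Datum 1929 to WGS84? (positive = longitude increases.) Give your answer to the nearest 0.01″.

Δλ = -11.94″

At latitude 19.747°, cos φ = 0.941194.
One radian of longitude at latitude φ spans R cos φ, so Δλ = ΔE / (R cos φ) = -347.0 / (6367000 × 0.941194) = -5.7905e-05 rad = -11.944″.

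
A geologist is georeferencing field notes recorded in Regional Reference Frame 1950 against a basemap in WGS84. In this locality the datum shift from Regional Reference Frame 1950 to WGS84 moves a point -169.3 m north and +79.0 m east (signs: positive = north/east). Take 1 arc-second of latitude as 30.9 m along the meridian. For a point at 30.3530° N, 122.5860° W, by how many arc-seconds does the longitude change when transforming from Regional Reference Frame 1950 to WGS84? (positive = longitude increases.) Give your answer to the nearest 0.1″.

At latitude 30.3530°, cos φ = 0.862928.
1″ of longitude at this latitude = 30.90 × cos φ = 26.6645 m, so Δλ = 79.0 / 26.6645 = 2.963″.

Δλ = 3.0″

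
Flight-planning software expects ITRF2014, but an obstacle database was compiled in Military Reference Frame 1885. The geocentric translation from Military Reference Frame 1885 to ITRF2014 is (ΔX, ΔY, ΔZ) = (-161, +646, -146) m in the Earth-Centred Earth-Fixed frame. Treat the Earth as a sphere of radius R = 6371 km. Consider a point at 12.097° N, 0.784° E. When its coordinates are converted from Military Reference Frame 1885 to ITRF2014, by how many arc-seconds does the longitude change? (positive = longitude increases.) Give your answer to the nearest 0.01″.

Δλ = 21.46″

sin φ = 0.209567, cos φ = 0.977794, sin λ = 0.013683, cos λ = 0.999906.
East component: ΔE = −sin λ·ΔX + cos λ·ΔY = −(0.013683)(-161) + (0.999906)(646) = 648.14 m.
1° of latitude spans πR/180 = 111195 m; at latitude φ, 1° of longitude spans that × cos φ = 108725.8 m, so Δλ = 648.14 / 108725.8 × 3600 = 21.461″.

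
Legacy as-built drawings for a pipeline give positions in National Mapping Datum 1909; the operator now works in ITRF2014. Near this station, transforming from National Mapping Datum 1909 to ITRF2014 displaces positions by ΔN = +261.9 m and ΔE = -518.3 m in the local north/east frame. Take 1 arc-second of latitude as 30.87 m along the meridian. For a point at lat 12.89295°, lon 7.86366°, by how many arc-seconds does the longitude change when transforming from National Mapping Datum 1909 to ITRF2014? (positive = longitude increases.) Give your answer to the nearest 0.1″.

Δλ = -17.2″

At latitude 12.89295°, cos φ = 0.974789.
1″ of longitude at this latitude = 30.87 × cos φ = 30.0917 m, so Δλ = -518.3 / 30.0917 = -17.224″.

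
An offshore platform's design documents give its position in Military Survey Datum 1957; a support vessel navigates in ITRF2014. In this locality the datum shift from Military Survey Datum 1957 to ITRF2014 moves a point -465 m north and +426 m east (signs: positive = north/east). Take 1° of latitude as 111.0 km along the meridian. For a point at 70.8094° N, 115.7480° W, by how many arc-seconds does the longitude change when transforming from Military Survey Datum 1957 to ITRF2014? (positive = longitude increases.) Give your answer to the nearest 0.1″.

At latitude 70.8094°, cos φ = 0.328712.
1° of longitude at this latitude = 111.0 × cos φ = 36.49 km, so Δλ = 426.0 / 36487.0 = 0.0116754° = 42.031″.

Δλ = 42.0″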